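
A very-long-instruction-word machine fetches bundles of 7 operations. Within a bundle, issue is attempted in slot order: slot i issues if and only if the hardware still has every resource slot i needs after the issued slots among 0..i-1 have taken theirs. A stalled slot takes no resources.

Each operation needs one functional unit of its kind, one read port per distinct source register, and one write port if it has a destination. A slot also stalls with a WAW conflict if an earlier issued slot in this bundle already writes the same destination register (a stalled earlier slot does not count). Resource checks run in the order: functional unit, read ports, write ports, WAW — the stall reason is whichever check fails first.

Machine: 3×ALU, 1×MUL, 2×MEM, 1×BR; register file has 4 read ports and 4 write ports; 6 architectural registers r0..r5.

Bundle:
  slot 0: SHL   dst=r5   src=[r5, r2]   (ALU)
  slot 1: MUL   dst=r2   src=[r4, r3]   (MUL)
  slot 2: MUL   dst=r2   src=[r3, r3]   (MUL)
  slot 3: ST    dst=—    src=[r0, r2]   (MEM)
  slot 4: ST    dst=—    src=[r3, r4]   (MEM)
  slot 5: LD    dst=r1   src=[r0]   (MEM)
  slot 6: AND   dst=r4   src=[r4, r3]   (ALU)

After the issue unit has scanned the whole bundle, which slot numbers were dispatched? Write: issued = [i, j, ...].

#0 ALU src=r5,r2 dispatched  <A:2 Mu:1 Ld:2 B:1 rd:2 wr:3>
#1 MUL src=r4,r3 dispatched  <A:2 Mu:0 Ld:2 B:1 rd:0 wr:2>
#2 MUL src=r3,r3 held:FU  <A:2 Mu:0 Ld:2 B:1 rd:0 wr:2>
#3 MEM src=r0,r2 held:RD_PORT  <A:2 Mu:0 Ld:2 B:1 rd:0 wr:2>
#4 MEM src=r3,r4 held:RD_PORT  <A:2 Mu:0 Ld:2 B:1 rd:0 wr:2>
#5 MEM src=r0 held:RD_PORT  <A:2 Mu:0 Ld:2 B:1 rd:0 wr:2>
#6 ALU src=r4,r3 held:RD_PORT  <A:2 Mu:0 Ld:2 B:1 rd:0 wr:2>

issued = [0, 1]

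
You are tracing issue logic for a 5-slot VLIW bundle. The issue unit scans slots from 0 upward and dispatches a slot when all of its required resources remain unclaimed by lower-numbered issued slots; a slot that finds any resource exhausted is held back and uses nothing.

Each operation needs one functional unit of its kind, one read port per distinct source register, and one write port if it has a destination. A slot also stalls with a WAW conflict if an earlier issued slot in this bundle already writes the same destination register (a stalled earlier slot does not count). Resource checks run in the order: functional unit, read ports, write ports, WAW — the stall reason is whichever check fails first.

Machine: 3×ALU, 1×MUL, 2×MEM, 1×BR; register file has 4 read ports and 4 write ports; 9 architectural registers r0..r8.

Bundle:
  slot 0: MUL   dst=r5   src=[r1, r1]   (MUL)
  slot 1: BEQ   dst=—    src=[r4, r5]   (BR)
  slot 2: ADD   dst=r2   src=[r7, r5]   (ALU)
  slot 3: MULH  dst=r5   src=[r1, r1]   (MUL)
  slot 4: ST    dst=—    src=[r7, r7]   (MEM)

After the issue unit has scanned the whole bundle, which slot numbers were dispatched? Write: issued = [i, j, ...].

issued = [0, 1, 4]

[0] MUL needs rd=1 wr=1: ok; after: ALU=3 MUL=0 MEM=2 BR=1, R=3, W=3
[1] BR needs rd=2 wr=0: ok; after: ALU=3 MUL=0 MEM=2 BR=0, R=1, W=3
[2] ALU needs rd=2 wr=1: RD_PORT; after: ALU=3 MUL=0 MEM=2 BR=0, R=1, W=3
[3] MUL needs rd=1 wr=1: FU; after: ALU=3 MUL=0 MEM=2 BR=0, R=1, W=3
[4] MEM needs rd=1 wr=0: ok; after: ALU=3 MUL=0 MEM=1 BR=0, R=0, W=3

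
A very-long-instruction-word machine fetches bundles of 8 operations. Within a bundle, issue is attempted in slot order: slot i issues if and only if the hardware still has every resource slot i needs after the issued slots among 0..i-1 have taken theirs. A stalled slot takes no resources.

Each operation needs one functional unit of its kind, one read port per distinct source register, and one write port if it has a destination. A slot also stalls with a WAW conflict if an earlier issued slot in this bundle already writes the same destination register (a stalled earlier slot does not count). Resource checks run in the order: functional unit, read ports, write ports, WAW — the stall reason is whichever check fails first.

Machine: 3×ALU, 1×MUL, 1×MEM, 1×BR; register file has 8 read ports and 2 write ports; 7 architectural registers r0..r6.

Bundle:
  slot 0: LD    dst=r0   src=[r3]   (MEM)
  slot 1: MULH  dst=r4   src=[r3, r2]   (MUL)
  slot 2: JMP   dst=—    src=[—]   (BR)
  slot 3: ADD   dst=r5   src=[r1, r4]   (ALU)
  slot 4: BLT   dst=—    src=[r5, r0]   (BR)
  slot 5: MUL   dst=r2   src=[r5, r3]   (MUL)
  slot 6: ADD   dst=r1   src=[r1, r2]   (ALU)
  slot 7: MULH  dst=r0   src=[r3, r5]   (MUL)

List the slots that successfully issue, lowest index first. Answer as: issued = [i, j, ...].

issued = [0, 1, 2]

[0] MEM needs rd=1 wr=1: ok; after: ALU=3 MUL=1 MEM=0 BR=1, R=7, W=1
[1] MUL needs rd=2 wr=1: ok; after: ALU=3 MUL=0 MEM=0 BR=1, R=5, W=0
[2] BR needs rd=0 wr=0: ok; after: ALU=3 MUL=0 MEM=0 BR=0, R=5, W=0
[3] ALU needs rd=2 wr=1: WR_PORT; after: ALU=3 MUL=0 MEM=0 BR=0, R=5, W=0
[4] BR needs rd=2 wr=0: FU; after: ALU=3 MUL=0 MEM=0 BR=0, R=5, W=0
[5] MUL needs rd=2 wr=1: FU; after: ALU=3 MUL=0 MEM=0 BR=0, R=5, W=0
[6] ALU needs rd=2 wr=1: WR_PORT; after: ALU=3 MUL=0 MEM=0 BR=0, R=5, W=0
[7] MUL needs rd=2 wr=1: FU; after: ALU=3 MUL=0 MEM=0 BR=0, R=5, W=0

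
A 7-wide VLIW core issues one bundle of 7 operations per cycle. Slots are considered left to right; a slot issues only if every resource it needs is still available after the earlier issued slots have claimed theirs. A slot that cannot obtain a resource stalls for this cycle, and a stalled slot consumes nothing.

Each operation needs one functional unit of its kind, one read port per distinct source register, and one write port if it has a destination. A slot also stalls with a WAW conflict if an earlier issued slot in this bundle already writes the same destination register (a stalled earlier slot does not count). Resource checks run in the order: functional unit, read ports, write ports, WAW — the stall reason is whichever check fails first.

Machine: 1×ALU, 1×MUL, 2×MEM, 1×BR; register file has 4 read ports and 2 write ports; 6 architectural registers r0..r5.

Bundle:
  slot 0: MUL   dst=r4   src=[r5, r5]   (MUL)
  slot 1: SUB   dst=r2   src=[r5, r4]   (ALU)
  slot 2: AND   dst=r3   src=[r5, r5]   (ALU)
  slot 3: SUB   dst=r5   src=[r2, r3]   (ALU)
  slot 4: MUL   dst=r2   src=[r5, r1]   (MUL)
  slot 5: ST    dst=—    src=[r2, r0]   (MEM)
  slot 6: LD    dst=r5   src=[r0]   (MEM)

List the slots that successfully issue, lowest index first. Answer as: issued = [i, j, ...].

[0] MUL needs rd=1 wr=1: ok; after: ALU=1 MUL=0 MEM=2 BR=1, R=3, W=1
[1] ALU needs rd=2 wr=1: ok; after: ALU=0 MUL=0 MEM=2 BR=1, R=1, W=0
[2] ALU needs rd=1 wr=1: FU; after: ALU=0 MUL=0 MEM=2 BR=1, R=1, W=0
[3] ALU needs rd=2 wr=1: FU; after: ALU=0 MUL=0 MEM=2 BR=1, R=1, W=0
[4] MUL needs rd=2 wr=1: FU; after: ALU=0 MUL=0 MEM=2 BR=1, R=1, W=0
[5] MEM needs rd=2 wr=0: RD_PORT; after: ALU=0 MUL=0 MEM=2 BR=1, R=1, W=0
[6] MEM needs rd=1 wr=1: WR_PORT; after: ALU=0 MUL=0 MEM=2 BR=1, R=1, W=0

issued = [0, 1]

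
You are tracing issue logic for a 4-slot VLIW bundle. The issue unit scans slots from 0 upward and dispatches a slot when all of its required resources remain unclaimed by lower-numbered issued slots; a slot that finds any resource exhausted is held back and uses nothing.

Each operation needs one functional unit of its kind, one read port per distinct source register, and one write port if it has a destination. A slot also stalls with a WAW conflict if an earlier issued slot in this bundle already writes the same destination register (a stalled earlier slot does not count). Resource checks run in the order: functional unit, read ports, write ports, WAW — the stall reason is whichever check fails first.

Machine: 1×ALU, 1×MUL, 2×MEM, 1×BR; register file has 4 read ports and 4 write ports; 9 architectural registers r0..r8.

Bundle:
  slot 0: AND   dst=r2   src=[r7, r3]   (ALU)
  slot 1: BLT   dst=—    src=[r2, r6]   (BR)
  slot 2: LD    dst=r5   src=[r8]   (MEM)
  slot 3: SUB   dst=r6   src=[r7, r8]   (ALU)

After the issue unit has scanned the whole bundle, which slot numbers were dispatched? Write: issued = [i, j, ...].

(0) want 1×ALU +2rd +1wr — yes → AL0|MU1|ME2|BR1|rd2|wr3
(1) want 1×BR +2rd +0wr — yes → AL0|MU1|ME2|BR0|rd0|wr3
(2) want 1×MEM +1rd +1wr — RD_PORT → AL0|MU1|ME2|BR0|rd0|wr3
(3) want 1×ALU +2rd +1wr — FU → AL0|MU1|ME2|BR0|rd0|wr3

issued = [0, 1]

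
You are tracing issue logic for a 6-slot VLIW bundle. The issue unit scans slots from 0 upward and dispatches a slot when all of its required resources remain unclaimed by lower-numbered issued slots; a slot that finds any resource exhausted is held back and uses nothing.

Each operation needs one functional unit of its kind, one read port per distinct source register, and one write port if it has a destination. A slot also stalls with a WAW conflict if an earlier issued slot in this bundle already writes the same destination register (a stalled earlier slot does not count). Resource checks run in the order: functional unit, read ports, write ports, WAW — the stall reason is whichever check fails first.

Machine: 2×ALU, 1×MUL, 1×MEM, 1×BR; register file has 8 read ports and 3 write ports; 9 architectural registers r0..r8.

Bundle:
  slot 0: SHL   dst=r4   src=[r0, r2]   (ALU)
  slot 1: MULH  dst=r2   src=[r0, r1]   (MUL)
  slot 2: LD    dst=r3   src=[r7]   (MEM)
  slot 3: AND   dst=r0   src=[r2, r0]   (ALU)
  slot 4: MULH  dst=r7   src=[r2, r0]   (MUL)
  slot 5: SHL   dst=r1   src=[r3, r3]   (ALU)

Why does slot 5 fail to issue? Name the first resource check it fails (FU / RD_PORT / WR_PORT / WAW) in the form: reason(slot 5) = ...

reason(slot 5) = WR_PORT

[0] ALU needs rd=2 wr=1: ok; after: ALU=1 MUL=1 MEM=1 BR=1, R=6, W=2
[1] MUL needs rd=2 wr=1: ok; after: ALU=1 MUL=0 MEM=1 BR=1, R=4, W=1
[2] MEM needs rd=1 wr=1: ok; after: ALU=1 MUL=0 MEM=0 BR=1, R=3, W=0
[3] ALU needs rd=2 wr=1: WR_PORT; after: ALU=1 MUL=0 MEM=0 BR=1, R=3, W=0
[4] MUL needs rd=2 wr=1: FU; after: ALU=1 MUL=0 MEM=0 BR=1, R=3, W=0
[5] ALU needs rd=1 wr=1: WR_PORT; after: ALU=1 MUL=0 MEM=0 BR=1, R=3, W=0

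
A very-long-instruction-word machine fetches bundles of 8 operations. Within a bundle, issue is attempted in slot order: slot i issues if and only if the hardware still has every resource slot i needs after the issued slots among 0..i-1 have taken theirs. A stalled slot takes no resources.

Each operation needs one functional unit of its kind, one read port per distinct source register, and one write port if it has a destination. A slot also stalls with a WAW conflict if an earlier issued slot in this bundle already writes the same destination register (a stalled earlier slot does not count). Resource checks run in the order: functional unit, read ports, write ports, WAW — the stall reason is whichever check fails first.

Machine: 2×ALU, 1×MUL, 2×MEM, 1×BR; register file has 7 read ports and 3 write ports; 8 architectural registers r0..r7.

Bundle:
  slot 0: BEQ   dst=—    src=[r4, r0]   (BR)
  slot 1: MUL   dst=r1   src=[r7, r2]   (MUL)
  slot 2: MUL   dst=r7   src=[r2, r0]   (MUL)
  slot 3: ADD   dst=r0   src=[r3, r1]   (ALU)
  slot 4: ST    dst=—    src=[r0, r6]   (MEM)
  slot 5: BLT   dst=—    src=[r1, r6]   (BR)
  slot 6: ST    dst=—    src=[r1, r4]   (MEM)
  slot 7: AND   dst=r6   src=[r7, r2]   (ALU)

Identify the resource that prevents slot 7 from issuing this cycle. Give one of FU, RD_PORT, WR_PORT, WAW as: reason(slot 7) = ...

  0. BR ⇒ go  {2A/1Mu/2Ld/0B | 5r 3w}
  1. MUL→r1 ⇒ go  {2A/0Mu/2Ld/0B | 3r 2w}
  2. MUL→r7 ⇒ no(FU)  {2A/0Mu/2Ld/0B | 3r 2w}
  3. ALU→r0 ⇒ go  {1A/0Mu/2Ld/0B | 1r 1w}
  4. MEM ⇒ no(RD_PORT)  {1A/0Mu/2Ld/0B | 1r 1w}
  5. BR ⇒ no(FU)  {1A/0Mu/2Ld/0B | 1r 1w}
  6. MEM ⇒ no(RD_PORT)  {1A/0Mu/2Ld/0B | 1r 1w}
  7. ALU→r6 ⇒ no(RD_PORT)  {1A/0Mu/2Ld/0B | 1r 1w}

reason(slot 7) = RD_PORT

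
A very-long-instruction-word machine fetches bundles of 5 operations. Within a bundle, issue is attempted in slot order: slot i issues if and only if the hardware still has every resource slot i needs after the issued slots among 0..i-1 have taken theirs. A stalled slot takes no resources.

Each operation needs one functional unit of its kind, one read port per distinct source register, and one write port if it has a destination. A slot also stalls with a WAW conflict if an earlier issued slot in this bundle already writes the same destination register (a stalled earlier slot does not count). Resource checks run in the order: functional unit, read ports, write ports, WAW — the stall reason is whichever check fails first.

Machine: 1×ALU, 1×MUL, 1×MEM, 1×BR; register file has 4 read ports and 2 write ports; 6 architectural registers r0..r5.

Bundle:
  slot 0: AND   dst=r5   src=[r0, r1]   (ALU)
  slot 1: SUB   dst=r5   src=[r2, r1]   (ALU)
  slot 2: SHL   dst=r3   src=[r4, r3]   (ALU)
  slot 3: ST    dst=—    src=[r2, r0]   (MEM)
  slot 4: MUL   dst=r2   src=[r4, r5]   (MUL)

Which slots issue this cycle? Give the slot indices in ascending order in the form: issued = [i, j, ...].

issued = [0, 3]

[0] ALU needs rd=2 wr=1: ok; after: ALU=0 MUL=1 MEM=1 BR=1, R=2, W=1
[1] ALU needs rd=2 wr=1: FU; after: ALU=0 MUL=1 MEM=1 BR=1, R=2, W=1
[2] ALU needs rd=2 wr=1: FU; after: ALU=0 MUL=1 MEM=1 BR=1, R=2, W=1
[3] MEM needs rd=2 wr=0: ok; after: ALU=0 MUL=1 MEM=0 BR=1, R=0, W=1
[4] MUL needs rd=2 wr=1: RD_PORT; after: ALU=0 MUL=1 MEM=0 BR=1, R=0, W=1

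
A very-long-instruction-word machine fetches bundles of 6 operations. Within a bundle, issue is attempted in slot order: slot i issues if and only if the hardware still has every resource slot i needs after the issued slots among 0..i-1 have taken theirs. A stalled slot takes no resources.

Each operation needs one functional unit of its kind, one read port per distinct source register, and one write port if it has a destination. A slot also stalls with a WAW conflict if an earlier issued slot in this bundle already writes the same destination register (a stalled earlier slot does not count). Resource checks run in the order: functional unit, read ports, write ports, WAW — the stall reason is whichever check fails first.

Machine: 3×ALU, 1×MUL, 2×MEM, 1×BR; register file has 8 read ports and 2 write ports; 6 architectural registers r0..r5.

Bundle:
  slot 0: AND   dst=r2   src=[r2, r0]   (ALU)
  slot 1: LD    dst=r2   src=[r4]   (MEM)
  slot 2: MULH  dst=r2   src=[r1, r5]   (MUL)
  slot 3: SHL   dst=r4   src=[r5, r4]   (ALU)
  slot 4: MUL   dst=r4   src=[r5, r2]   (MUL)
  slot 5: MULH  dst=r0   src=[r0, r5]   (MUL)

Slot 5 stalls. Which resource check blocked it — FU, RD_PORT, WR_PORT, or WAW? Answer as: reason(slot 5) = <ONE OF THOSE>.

(0) want 1×ALU +2rd +1wr — yes → AL2|MU1|ME2|BR1|rd6|wr1
(1) want 1×MEM +1rd +1wr — WAW → AL2|MU1|ME2|BR1|rd6|wr1
(2) want 1×MUL +2rd +1wr — WAW → AL2|MU1|ME2|BR1|rd6|wr1
(3) want 1×ALU +2rd +1wr — yes → AL1|MU1|ME2|BR1|rd4|wr0
(4) want 1×MUL +2rd +1wr — WR_PORT → AL1|MU1|ME2|BR1|rd4|wr0
(5) want 1×MUL +2rd +1wr — WR_PORT → AL1|MU1|ME2|BR1|rd4|wr0

reason(slot 5) = WR_PORT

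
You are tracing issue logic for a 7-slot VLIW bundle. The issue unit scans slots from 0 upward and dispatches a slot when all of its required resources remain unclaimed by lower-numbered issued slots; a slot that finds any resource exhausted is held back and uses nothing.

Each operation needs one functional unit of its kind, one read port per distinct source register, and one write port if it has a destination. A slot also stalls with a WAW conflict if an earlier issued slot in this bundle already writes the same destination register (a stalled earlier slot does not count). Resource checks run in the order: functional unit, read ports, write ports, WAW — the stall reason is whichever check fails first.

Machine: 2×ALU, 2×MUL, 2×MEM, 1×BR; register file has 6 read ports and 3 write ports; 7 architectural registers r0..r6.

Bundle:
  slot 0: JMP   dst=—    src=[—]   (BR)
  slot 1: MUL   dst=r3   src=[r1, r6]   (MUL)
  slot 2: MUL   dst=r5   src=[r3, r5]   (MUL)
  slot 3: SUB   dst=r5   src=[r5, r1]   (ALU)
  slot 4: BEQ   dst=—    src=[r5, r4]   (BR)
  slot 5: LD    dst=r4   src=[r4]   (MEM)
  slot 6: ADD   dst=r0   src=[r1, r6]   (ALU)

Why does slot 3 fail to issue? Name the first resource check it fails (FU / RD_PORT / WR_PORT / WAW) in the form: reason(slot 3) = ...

reason(slot 3) = WAW

[0] BR needs rd=0 wr=0: ok; after: ALU=2 MUL=2 MEM=2 BR=0, R=6, W=3
[1] MUL needs rd=2 wr=1: ok; after: ALU=2 MUL=1 MEM=2 BR=0, R=4, W=2
[2] MUL needs rd=2 wr=1: ok; after: ALU=2 MUL=0 MEM=2 BR=0, R=2, W=1
[3] ALU needs rd=2 wr=1: WAW; after: ALU=2 MUL=0 MEM=2 BR=0, R=2, W=1
[4] BR needs rd=2 wr=0: FU; after: ALU=2 MUL=0 MEM=2 BR=0, R=2, W=1
[5] MEM needs rd=1 wr=1: ok; after: ALU=2 MUL=0 MEM=1 BR=0, R=1, W=0
[6] ALU needs rd=2 wr=1: RD_PORT; after: ALU=2 MUL=0 MEM=1 BR=0, R=1, W=0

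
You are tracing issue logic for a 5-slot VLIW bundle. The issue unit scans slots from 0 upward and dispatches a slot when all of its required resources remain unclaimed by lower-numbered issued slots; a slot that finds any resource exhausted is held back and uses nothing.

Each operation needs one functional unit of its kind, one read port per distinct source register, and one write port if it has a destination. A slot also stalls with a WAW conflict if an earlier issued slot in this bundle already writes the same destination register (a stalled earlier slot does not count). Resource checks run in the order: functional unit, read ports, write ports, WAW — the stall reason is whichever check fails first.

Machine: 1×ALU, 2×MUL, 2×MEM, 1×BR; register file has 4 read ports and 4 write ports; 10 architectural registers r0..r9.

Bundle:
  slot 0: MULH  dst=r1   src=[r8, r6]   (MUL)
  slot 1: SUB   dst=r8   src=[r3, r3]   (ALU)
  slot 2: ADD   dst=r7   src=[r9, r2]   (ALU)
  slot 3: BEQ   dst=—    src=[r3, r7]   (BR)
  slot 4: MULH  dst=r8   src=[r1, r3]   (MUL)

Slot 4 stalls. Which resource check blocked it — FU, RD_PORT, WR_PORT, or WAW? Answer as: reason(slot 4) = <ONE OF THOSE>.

reason(slot 4) = RD_PORT

(0) want 1×MUL +2rd +1wr — yes → AL1|MU1|ME2|BR1|rd2|wr3
(1) want 1×ALU +1rd +1wr — yes → AL0|MU1|ME2|BR1|rd1|wr2
(2) want 1×ALU +2rd +1wr — FU → AL0|MU1|ME2|BR1|rd1|wr2
(3) want 1×BR +2rd +0wr — RD_PORT → AL0|MU1|ME2|BR1|rd1|wr2
(4) want 1×MUL +2rd +1wr — RD_PORT → AL0|MU1|ME2|BR1|rd1|wr2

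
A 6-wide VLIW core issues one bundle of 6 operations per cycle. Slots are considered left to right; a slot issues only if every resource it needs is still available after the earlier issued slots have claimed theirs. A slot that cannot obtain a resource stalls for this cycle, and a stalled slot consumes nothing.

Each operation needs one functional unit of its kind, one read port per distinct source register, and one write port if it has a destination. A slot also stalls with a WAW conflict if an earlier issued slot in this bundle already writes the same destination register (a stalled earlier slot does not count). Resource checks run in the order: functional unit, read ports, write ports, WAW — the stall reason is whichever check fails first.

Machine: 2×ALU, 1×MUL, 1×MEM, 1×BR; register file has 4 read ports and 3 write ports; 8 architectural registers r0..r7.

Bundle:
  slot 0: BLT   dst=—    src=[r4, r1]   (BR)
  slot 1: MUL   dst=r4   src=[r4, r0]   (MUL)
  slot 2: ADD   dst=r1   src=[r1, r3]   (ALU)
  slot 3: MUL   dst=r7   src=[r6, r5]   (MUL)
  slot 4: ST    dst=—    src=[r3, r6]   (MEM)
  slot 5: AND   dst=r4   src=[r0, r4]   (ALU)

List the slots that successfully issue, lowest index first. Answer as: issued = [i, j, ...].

#0 BR src=r4,r1 dispatched  <A:2 Mu:1 Ld:1 B:0 rd:2 wr:3>
#1 MUL src=r4,r0 dispatched  <A:2 Mu:0 Ld:1 B:0 rd:0 wr:2>
#2 ALU src=r1,r3 held:RD_PORT  <A:2 Mu:0 Ld:1 B:0 rd:0 wr:2>
#3 MUL src=r6,r5 held:FU  <A:2 Mu:0 Ld:1 B:0 rd:0 wr:2>
#4 MEM src=r3,r6 held:RD_PORT  <A:2 Mu:0 Ld:1 B:0 rd:0 wr:2>
#5 ALU src=r0,r4 held:RD_PORT  <A:2 Mu:0 Ld:1 B:0 rd:0 wr:2>

issued = [0, 1]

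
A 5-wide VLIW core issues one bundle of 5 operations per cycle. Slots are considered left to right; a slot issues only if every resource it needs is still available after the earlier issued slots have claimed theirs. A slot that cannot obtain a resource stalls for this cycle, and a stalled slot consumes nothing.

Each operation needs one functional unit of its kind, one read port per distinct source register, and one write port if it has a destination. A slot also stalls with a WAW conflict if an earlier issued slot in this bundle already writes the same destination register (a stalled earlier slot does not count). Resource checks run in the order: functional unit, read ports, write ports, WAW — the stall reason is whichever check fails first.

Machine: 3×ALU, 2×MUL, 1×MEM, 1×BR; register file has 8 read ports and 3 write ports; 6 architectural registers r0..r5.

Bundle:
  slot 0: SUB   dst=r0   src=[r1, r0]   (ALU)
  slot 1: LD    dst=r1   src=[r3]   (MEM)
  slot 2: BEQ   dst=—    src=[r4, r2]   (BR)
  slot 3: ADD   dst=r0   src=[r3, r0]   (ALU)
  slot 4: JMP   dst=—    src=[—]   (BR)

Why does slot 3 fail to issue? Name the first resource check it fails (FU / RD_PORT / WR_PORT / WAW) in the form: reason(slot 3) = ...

(0) want 1×ALU +2rd +1wr — yes → AL2|MU2|ME1|BR1|rd6|wr2
(1) want 1×MEM +1rd +1wr — yes → AL2|MU2|ME0|BR1|rd5|wr1
(2) want 1×BR +2rd +0wr — yes → AL2|MU2|ME0|BR0|rd3|wr1
(3) want 1×ALU +2rd +1wr — WAW → AL2|MU2|ME0|BR0|rd3|wr1
(4) want 1×BR +0rd +0wr — FU → AL2|MU2|ME0|BR0|rd3|wr1

reason(slot 3) = WAW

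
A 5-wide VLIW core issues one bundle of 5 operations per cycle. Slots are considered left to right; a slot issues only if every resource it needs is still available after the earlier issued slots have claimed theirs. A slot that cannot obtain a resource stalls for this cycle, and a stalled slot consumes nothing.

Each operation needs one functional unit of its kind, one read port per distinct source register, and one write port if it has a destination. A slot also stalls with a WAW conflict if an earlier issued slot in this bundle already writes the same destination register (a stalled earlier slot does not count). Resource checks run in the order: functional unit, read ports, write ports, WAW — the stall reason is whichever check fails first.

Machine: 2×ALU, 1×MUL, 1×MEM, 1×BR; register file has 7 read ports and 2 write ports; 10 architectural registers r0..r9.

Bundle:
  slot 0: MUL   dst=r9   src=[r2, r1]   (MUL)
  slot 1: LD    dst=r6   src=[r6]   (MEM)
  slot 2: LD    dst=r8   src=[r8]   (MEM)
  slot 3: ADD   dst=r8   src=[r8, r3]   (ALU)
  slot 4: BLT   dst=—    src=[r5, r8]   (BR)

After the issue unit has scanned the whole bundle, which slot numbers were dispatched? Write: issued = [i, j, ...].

issued = [0, 1, 4]

#0 MUL src=r2,r1 dispatched  <A:2 Mu:0 Ld:1 B:1 rd:5 wr:1>
#1 MEM src=r6 dispatched  <A:2 Mu:0 Ld:0 B:1 rd:4 wr:0>
#2 MEM src=r8 held:FU  <A:2 Mu:0 Ld:0 B:1 rd:4 wr:0>
#3 ALU src=r8,r3 held:WR_PORT  <A:2 Mu:0 Ld:0 B:1 rd:4 wr:0>
#4 BR src=r5,r8 dispatched  <A:2 Mu:0 Ld:0 B:0 rd:2 wr:0>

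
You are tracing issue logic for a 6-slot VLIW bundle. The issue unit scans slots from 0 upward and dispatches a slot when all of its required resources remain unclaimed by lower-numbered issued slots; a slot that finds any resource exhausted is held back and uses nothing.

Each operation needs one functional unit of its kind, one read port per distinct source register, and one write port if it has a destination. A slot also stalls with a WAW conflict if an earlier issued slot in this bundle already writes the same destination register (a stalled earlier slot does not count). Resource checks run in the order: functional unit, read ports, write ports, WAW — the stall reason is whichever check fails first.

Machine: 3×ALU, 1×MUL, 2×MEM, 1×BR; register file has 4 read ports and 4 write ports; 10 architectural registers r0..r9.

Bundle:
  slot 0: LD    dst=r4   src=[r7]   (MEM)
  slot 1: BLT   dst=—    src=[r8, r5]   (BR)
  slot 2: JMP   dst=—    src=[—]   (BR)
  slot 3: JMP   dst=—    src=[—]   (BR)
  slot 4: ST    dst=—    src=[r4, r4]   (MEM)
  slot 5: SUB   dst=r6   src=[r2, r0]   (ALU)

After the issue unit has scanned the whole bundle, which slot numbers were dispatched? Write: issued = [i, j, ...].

issued = [0, 1, 4]

(0) want 1×MEM +1rd +1wr — yes → AL3|MU1|ME1|BR1|rd3|wr3
(1) want 1×BR +2rd +0wr — yes → AL3|MU1|ME1|BR0|rd1|wr3
(2) want 1×BR +0rd +0wr — FU → AL3|MU1|ME1|BR0|rd1|wr3
(3) want 1×BR +0rd +0wr — FU → AL3|MU1|ME1|BR0|rd1|wr3
(4) want 1×MEM +1rd +0wr — yes → AL3|MU1|ME0|BR0|rd0|wr3
(5) want 1×ALU +2rd +1wr — RD_PORT → AL3|MU1|ME0|BR0|rd0|wr3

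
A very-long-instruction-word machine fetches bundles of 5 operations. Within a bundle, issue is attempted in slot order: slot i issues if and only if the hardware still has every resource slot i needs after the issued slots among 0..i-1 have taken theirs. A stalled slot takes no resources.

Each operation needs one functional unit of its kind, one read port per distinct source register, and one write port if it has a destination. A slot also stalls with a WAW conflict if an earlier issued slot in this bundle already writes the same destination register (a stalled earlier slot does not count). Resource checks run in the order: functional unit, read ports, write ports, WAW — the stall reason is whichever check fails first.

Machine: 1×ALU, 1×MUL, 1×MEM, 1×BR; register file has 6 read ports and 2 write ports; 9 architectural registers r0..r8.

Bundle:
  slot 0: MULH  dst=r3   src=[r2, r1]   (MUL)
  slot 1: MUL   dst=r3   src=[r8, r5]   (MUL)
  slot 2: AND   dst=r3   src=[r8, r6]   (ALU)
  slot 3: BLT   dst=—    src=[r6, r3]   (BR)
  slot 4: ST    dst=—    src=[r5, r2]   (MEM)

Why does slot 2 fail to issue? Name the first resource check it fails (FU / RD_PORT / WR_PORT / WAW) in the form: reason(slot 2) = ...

[0] MUL needs rd=2 wr=1: ok; after: ALU=1 MUL=0 MEM=1 BR=1, R=4, W=1
[1] MUL needs rd=2 wr=1: FU; after: ALU=1 MUL=0 MEM=1 BR=1, R=4, W=1
[2] ALU needs rd=2 wr=1: WAW; after: ALU=1 MUL=0 MEM=1 BR=1, R=4, W=1
[3] BR needs rd=2 wr=0: ok; after: ALU=1 MUL=0 MEM=1 BR=0, R=2, W=1
[4] MEM needs rd=2 wr=0: ok; after: ALU=1 MUL=0 MEM=0 BR=0, R=0, W=1

reason(slot 2) = WAW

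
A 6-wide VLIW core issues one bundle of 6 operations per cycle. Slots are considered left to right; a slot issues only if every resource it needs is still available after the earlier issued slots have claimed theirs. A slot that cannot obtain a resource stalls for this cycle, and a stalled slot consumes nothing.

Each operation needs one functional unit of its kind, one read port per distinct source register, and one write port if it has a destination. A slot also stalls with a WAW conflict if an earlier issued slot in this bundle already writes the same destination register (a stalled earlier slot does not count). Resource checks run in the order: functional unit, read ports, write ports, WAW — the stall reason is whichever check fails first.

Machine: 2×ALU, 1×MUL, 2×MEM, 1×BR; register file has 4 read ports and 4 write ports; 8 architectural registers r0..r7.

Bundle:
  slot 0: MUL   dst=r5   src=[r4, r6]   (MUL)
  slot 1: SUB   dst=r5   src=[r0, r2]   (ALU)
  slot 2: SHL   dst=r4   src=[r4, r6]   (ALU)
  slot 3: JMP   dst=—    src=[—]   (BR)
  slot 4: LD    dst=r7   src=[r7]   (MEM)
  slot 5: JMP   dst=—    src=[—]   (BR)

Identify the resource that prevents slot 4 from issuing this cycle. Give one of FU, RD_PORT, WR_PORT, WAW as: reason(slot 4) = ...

#0 MUL src=r4,r6 dispatched  <A:2 Mu:0 Ld:2 B:1 rd:2 wr:3>
#1 ALU src=r0,r2 held:WAW  <A:2 Mu:0 Ld:2 B:1 rd:2 wr:3>
#2 ALU src=r4,r6 dispatched  <A:1 Mu:0 Ld:2 B:1 rd:0 wr:2>
#3 BR src=- dispatched  <A:1 Mu:0 Ld:2 B:0 rd:0 wr:2>
#4 MEM src=r7 held:RD_PORT  <A:1 Mu:0 Ld:2 B:0 rd:0 wr:2>
#5 BR src=- held:FU  <A:1 Mu:0 Ld:2 B:0 rd:0 wr:2>

reason(slot 4) = RD_PORT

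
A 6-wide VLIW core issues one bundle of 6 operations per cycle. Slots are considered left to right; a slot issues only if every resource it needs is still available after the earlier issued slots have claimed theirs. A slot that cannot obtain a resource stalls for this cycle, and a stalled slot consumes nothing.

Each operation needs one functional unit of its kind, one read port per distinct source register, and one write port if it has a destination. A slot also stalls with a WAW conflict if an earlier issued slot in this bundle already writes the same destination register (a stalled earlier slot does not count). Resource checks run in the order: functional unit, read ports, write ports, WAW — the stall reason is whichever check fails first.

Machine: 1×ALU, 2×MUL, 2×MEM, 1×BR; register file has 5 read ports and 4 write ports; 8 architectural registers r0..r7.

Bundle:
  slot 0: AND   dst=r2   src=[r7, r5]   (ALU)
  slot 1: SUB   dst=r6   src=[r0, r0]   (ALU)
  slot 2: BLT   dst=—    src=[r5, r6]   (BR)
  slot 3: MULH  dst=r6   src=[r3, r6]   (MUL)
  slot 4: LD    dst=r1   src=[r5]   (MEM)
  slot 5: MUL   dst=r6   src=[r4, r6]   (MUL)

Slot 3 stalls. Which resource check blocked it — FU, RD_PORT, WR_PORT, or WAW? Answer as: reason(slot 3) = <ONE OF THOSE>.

#0 ALU src=r7,r5 dispatched  <A:0 Mu:2 Ld:2 B:1 rd:3 wr:3>
#1 ALU src=r0,r0 held:FU  <A:0 Mu:2 Ld:2 B:1 rd:3 wr:3>
#2 BR src=r5,r6 dispatched  <A:0 Mu:2 Ld:2 B:0 rd:1 wr:3>
#3 MUL src=r3,r6 held:RD_PORT  <A:0 Mu:2 Ld:2 B:0 rd:1 wr:3>
#4 MEM src=r5 dispatched  <A:0 Mu:2 Ld:1 B:0 rd:0 wr:2>
#5 MUL src=r4,r6 held:RD_PORT  <A:0 Mu:2 Ld:1 B:0 rd:0 wr:2>

reason(slot 3) = RD_PORT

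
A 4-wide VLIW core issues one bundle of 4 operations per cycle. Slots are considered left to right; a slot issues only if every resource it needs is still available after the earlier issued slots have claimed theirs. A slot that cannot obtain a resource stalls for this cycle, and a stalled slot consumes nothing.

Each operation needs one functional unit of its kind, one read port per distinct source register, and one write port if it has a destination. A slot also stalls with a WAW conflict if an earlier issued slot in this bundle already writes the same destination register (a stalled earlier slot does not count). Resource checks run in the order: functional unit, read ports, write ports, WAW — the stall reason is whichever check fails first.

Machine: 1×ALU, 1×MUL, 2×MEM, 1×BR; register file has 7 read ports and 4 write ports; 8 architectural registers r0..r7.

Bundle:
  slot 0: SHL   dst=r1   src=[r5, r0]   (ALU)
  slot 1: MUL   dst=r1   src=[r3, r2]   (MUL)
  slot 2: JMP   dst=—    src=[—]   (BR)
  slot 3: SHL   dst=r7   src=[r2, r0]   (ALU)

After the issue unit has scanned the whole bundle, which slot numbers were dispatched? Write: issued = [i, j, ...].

slot 0 (ALU): ISSUE — free A0,Mu1,Ld2,B1 rp5 wp3
slot 1 (MUL): stall WAW — free A0,Mu1,Ld2,B1 rp5 wp3
slot 2 (BR): ISSUE — free A0,Mu1,Ld2,B0 rp5 wp3
slot 3 (ALU): stall FU — free A0,Mu1,Ld2,B0 rp5 wp3

issued = [0, 2]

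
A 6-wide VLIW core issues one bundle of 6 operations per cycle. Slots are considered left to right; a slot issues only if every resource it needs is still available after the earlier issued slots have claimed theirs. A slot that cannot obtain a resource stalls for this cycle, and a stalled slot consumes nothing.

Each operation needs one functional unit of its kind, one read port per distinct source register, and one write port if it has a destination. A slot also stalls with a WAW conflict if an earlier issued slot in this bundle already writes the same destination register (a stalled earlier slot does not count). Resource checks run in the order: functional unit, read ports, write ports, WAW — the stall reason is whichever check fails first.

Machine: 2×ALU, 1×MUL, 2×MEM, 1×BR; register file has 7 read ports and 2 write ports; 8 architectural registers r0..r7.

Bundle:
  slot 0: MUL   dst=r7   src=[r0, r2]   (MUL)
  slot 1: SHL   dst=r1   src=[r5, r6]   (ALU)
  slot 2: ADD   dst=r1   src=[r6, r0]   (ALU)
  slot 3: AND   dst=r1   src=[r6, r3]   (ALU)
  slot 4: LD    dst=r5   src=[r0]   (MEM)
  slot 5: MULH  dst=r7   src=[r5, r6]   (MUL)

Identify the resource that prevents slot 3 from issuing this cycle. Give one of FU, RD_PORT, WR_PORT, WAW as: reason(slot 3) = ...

reason(slot 3) = WR_PORT

slot 0 (MUL): ISSUE — free A2,Mu0,Ld2,B1 rp5 wp1
slot 1 (ALU): ISSUE — free A1,Mu0,Ld2,B1 rp3 wp0
slot 2 (ALU): stall WR_PORT — free A1,Mu0,Ld2,B1 rp3 wp0
slot 3 (ALU): stall WR_PORT — free A1,Mu0,Ld2,B1 rp3 wp0
slot 4 (MEM): stall WR_PORT — free A1,Mu0,Ld2,B1 rp3 wp0
slot 5 (MUL): stall FU — free A1,Mu0,Ld2,B1 rp3 wp0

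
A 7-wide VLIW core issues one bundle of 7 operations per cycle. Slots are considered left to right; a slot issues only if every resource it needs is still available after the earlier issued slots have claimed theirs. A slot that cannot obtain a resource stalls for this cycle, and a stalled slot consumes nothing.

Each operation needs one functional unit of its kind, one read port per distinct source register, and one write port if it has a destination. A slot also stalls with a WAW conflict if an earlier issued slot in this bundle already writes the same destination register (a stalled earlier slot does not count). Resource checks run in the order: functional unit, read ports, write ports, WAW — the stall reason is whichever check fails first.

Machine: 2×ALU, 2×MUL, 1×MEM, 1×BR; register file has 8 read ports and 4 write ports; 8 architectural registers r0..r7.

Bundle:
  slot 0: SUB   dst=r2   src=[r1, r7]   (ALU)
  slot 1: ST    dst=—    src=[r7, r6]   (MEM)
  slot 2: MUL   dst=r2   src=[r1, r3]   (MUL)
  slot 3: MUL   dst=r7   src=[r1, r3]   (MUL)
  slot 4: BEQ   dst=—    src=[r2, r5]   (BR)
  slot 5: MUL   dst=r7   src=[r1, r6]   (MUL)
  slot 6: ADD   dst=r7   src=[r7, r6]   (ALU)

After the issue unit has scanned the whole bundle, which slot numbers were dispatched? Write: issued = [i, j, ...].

issued = [0, 1, 3, 4]

#0 ALU src=r1,r7 dispatched  <A:1 Mu:2 Ld:1 B:1 rd:6 wr:3>
#1 MEM src=r7,r6 dispatched  <A:1 Mu:2 Ld:0 B:1 rd:4 wr:3>
#2 MUL src=r1,r3 held:WAW  <A:1 Mu:2 Ld:0 B:1 rd:4 wr:3>
#3 MUL src=r1,r3 dispatched  <A:1 Mu:1 Ld:0 B:1 rd:2 wr:2>
#4 BR src=r2,r5 dispatched  <A:1 Mu:1 Ld:0 B:0 rd:0 wr:2>
#5 MUL src=r1,r6 held:RD_PORT  <A:1 Mu:1 Ld:0 B:0 rd:0 wr:2>
#6 ALU src=r7,r6 held:RD_PORT  <A:1 Mu:1 Ld:0 B:0 rd:0 wr:2>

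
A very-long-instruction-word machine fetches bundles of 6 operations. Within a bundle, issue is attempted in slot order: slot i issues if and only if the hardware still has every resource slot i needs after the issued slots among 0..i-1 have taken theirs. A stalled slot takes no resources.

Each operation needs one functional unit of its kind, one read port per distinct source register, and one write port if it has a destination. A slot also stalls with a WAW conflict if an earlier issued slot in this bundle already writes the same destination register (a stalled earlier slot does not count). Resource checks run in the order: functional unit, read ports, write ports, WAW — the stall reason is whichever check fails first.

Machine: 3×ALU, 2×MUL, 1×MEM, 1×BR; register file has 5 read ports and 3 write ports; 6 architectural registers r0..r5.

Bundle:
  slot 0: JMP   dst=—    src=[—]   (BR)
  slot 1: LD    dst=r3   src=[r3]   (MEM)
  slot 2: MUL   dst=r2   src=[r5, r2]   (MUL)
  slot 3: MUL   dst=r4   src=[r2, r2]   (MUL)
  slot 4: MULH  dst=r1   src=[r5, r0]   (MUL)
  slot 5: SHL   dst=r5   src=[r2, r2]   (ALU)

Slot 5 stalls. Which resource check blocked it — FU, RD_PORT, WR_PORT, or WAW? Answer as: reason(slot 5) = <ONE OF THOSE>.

[0] BR needs rd=0 wr=0: ok; after: ALU=3 MUL=2 MEM=1 BR=0, R=5, W=3
[1] MEM needs rd=1 wr=1: ok; after: ALU=3 MUL=2 MEM=0 BR=0, R=4, W=2
[2] MUL needs rd=2 wr=1: ok; after: ALU=3 MUL=1 MEM=0 BR=0, R=2, W=1
[3] MUL needs rd=1 wr=1: ok; after: ALU=3 MUL=0 MEM=0 BR=0, R=1, W=0
[4] MUL needs rd=2 wr=1: FU; after: ALU=3 MUL=0 MEM=0 BR=0, R=1, W=0
[5] ALU needs rd=1 wr=1: WR_PORT; after: ALU=3 MUL=0 MEM=0 BR=0, R=1, W=0

reason(slot 5) = WR_PORT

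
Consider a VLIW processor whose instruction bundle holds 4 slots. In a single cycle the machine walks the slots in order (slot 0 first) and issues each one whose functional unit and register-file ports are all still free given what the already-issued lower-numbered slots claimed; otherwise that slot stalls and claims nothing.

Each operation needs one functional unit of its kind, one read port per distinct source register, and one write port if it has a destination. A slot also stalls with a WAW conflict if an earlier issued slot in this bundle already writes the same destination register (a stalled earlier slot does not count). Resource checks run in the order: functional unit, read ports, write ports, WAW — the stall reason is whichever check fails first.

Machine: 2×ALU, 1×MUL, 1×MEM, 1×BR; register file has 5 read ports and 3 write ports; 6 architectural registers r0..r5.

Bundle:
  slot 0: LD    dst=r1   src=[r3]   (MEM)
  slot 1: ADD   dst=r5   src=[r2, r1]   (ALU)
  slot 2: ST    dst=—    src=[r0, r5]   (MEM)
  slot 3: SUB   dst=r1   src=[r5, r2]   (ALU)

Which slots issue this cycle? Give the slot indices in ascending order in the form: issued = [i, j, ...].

issued = [0, 1]

#0 MEM src=r3 dispatched  <A:2 Mu:1 Ld:0 B:1 rd:4 wr:2>
#1 ALU src=r2,r1 dispatched  <A:1 Mu:1 Ld:0 B:1 rd:2 wr:1>
#2 MEM src=r0,r5 held:FU  <A:1 Mu:1 Ld:0 B:1 rd:2 wr:1>
#3 ALU src=r5,r2 held:WAW  <A:1 Mu:1 Ld:0 B:1 rd:2 wr:1>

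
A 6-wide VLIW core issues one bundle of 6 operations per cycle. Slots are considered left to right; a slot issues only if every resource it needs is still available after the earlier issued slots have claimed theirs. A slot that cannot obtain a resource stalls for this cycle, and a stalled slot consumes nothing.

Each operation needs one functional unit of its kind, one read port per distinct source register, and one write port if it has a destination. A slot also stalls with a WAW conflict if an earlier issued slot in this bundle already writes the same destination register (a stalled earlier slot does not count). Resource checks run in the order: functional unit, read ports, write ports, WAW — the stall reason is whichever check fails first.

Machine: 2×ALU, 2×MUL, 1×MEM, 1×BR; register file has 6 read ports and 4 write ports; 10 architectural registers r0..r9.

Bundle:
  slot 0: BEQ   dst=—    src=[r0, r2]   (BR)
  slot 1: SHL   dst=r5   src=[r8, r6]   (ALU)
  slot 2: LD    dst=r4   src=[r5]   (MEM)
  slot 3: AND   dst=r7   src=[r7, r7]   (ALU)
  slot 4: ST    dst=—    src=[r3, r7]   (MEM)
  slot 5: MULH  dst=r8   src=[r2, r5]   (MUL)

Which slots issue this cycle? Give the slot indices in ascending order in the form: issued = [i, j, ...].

[0] BR needs rd=2 wr=0: ok; after: ALU=2 MUL=2 MEM=1 BR=0, R=4, W=4
[1] ALU needs rd=2 wr=1: ok; after: ALU=1 MUL=2 MEM=1 BR=0, R=2, W=3
[2] MEM needs rd=1 wr=1: ok; after: ALU=1 MUL=2 MEM=0 BR=0, R=1, W=2
[3] ALU needs rd=1 wr=1: ok; after: ALU=0 MUL=2 MEM=0 BR=0, R=0, W=1
[4] MEM needs rd=2 wr=0: FU; after: ALU=0 MUL=2 MEM=0 BR=0, R=0, W=1
[5] MUL needs rd=2 wr=1: RD_PORT; after: ALU=0 MUL=2 MEM=0 BR=0, R=0, W=1

issued = [0, 1, 2, 3]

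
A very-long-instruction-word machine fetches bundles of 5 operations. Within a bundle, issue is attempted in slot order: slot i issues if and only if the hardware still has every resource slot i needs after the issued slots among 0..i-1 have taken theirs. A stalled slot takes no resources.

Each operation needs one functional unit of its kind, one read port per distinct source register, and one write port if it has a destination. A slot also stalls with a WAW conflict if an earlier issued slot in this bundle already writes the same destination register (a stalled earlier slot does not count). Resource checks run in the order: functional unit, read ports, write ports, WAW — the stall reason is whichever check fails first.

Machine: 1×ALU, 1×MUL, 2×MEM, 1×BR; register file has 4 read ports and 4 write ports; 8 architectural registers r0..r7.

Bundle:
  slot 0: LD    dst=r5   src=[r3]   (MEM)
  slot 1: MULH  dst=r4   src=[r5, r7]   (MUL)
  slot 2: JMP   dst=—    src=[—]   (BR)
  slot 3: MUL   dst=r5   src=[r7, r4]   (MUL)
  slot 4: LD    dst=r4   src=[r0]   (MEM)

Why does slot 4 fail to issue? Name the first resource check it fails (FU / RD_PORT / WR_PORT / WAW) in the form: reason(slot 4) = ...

reason(slot 4) = WAW

#0 MEM src=r3 dispatched  <A:1 Mu:1 Ld:1 B:1 rd:3 wr:3>
#1 MUL src=r5,r7 dispatched  <A:1 Mu:0 Ld:1 B:1 rd:1 wr:2>
#2 BR src=- dispatched  <A:1 Mu:0 Ld:1 B:0 rd:1 wr:2>
#3 MUL src=r7,r4 held:FU  <A:1 Mu:0 Ld:1 B:0 rd:1 wr:2>
#4 MEM src=r0 held:WAW  <A:1 Mu:0 Ld:1 B:0 rd:1 wr:2>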